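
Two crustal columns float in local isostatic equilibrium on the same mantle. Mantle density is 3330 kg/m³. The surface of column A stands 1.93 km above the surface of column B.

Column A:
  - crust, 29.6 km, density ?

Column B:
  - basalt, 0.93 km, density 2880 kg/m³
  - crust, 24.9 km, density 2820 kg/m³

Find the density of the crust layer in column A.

Take the compensation level at the base of the deeper column (depth z_c below the surface of column A) and equate Σ ρ_i t_i down to z_c; mantle fills any gap and the z_c terms cancel.
Column A: 29.6×ρ + (z_c − 29.6)×3330
Column B: 1.93×0 + 0.93×2880 + 24.9×2820 + (z_c − 1.93 − 25.83)×3330
The z_c×3330 term appears on both sides and cancels. Collect the known terms of each column as K = Σ(ρt)_known − 3330 × (depth of known layers): K_A = 0 − 3330×29.6 = −98568; K_B = 72896.4 − 3330×(1.93 + 25.83) = −19544.4.
Balance: K_A + 29.6×ρ = K_B, so ρ = (K_B − K_A)/29.6 = 79023.6/29.6 = 2670 kg/m³.

2670 kg/m³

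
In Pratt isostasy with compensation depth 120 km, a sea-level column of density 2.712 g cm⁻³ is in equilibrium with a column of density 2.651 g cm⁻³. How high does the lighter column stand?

ρ_ref D = ρ (D + h) → h = D (ρ_ref − ρ)/ρ.
h = 120 km × (2.712 − 2.651)/2.651 = 2.76 km.

2.76 km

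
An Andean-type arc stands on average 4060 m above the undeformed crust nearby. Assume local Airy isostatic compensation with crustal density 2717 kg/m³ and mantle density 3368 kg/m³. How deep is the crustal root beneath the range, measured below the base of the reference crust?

For local isostatic compensation: the weight of the topography is balanced by the buoyancy of the root, ρ_c h = (ρ_m − ρ_c) r.
r = h · ρ_c / (ρ_m − ρ_c) = 4060 m × 2717 / (3368 − 2717) = 16900 m.

16900 m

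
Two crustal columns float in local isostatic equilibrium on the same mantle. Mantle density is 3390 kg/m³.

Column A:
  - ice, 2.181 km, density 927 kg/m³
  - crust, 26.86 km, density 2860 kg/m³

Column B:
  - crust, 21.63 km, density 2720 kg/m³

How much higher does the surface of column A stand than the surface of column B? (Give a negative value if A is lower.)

For any compensation level in the mantle, the mantle terms cancel and isostasy reduces to e = (Σt_A − Σt_B) − (Σ(ρt)_A − Σ(ρt)_B) / ρ_m.
Σt_A = 29.041 km; Σt_B = 21.63 km; Σ(ρt)_A = 78841.387; Σ(ρt)_B = 58833.6 (in km·kg/m³).
e = (29.041 − 21.63) − (78841.387 − 58833.6) / 3390 = 1.51 km.

1.51 km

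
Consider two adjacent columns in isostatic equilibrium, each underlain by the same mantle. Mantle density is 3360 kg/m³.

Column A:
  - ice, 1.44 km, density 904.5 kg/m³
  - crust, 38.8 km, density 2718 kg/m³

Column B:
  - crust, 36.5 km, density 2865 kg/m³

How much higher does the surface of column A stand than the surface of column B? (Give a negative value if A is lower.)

3.09 km

For any compensation level in the mantle, the mantle terms cancel and isostasy reduces to e = (Σt_A − Σt_B) − (Σ(ρt)_A − Σ(ρt)_B) / ρ_m.
Σt_A = 40.24 km; Σt_B = 36.5 km; Σ(ρt)_A = 106760.88; Σ(ρt)_B = 104572.5 (in km·kg/m³).
e = (40.24 − 36.5) − (106760.88 − 104572.5) / 3360 = 3.09 km.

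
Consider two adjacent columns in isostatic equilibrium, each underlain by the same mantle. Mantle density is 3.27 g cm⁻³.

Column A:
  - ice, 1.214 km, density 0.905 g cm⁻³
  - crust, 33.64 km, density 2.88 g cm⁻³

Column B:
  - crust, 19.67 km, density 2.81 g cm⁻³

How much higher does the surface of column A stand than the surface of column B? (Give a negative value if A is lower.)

For any compensation level in the mantle, the mantle terms cancel and isostasy reduces to e = (Σt_A − Σt_B) − (Σ(ρt)_A − Σ(ρt)_B) / ρ_m.
Σt_A = 34.854 km; Σt_B = 19.67 km; Σ(ρt)_A = 97.98187; Σ(ρt)_B = 55.2727 (in km·g cm⁻³).
e = (34.854 − 19.67) − (97.98187 − 55.2727) / 3.27 = 2.12 km.

2.12 km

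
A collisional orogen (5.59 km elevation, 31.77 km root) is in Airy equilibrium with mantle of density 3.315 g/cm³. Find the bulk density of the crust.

ρ_c h = (ρ_m − ρ_c) r → ρ_c (h + r) = ρ_m r → ρ_c = ρ_m r / (h + r).
ρ_c = 3.315 × 31.77 km / (5.59 km + 31.77 km) = 2.82 g/cm³.

2.82 g/cm³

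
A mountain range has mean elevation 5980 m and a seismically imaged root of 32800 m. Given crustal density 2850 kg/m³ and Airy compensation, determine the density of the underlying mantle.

Airy balance: ρ_c h = (ρ_m − ρ_c) r → ρ_m = ρ_c (1 + h/r).
ρ_m = 2850 × (1 + 5980 m/32800 m) = 3370 kg/m³.

3370 kg/m³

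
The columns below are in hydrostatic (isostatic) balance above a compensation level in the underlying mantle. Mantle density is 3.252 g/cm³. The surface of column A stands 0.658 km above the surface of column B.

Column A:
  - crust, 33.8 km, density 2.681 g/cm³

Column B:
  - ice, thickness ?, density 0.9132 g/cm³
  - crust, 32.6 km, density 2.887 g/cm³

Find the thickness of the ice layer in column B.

Take the compensation level at the base of the deeper column (depth z_c below the surface of column A) and equate Σ ρ_i t_i down to z_c; mantle fills any gap and the z_c terms cancel.
Column A: 33.8×2.681 + (z_c − 33.8)×3.252
Column B: 0.658×0 + x×0.9132 + 32.6×2.887 + (z_c − 0.658 − 32.6 − x)×3.252
The z_c×3.252 term appears on both sides and cancels. Collect the known terms of each column as K = Σ(ρt)_known − 3.252 × (depth of known layers): K_A = 90.6178 − 3.252×33.8 = −19.2998; K_B = 94.1162 − 3.252×(0.658 + 32.6) = −14.038816.
Balance: K_A = K_B − x×(3.252 − 0.9132), so x = (K_B − K_A)/(3.252 − 0.9132) = 5.26098/2.3388 = 2.25 km.

2.25 km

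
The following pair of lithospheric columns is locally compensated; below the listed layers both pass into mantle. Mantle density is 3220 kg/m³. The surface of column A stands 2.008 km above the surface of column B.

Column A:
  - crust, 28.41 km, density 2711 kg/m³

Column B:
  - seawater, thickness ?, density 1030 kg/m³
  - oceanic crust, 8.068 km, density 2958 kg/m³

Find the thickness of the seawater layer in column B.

Take the compensation level at the base of the deeper column (depth z_c below the surface of column A) and equate Σ ρ_i t_i down to z_c; mantle fills any gap and the z_c terms cancel.
Column A: 28.41×2711 + (z_c − 28.41)×3220
Column B: 2.008×0 + x×1030 + 8.068×2958 + (z_c − 2.008 − 8.068 − x)×3220
The z_c×3220 term appears on both sides and cancels. Collect the known terms of each column as K = Σ(ρt)_known − 3220 × (depth of known layers): K_A = 77019.51 − 3220×28.41 = −14460.69; K_B = 23865.144 − 3220×(2.008 + 8.068) = −8579.576.
Balance: K_A = K_B − x×(3220 − 1030), so x = (K_B − K_A)/(3220 − 1030) = 5881.11/2190 = 2.69 km.

2.69 km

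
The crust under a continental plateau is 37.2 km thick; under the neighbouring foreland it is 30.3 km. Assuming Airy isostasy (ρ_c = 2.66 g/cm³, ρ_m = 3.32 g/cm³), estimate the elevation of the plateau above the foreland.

1.37 km

Excess crust Δ = 37.2 km − 30.3 km = 6.9 km, split between elevation h and root r with h + r = Δ.
Airy balance ρ_c h = (ρ_m − ρ_c) r gives r = h ρ_c/(ρ_m − ρ_c), so h (1 + ρ_c/(ρ_m − ρ_c)) = Δ, i.e. h = Δ (ρ_m − ρ_c)/ρ_m.
h = 6.9 km × 0.66/3.32 = 1.37 km.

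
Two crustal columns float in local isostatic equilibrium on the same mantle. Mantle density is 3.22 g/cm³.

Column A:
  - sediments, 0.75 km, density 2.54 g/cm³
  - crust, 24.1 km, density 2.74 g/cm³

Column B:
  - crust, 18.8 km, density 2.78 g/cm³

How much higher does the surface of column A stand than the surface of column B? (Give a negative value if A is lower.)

1.18 km

For any compensation level in the mantle, the mantle terms cancel and isostasy reduces to e = (Σt_A − Σt_B) − (Σ(ρt)_A − Σ(ρt)_B) / ρ_m.
Σt_A = 24.85 km; Σt_B = 18.8 km; Σ(ρt)_A = 67.939; Σ(ρt)_B = 52.264 (in km·g/cm³).
e = (24.85 − 18.8) − (67.939 − 52.264) / 3.22 = 1.18 km.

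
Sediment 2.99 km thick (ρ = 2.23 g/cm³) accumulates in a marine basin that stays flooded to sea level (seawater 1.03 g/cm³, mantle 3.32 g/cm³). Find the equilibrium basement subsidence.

1.57 km

Submarine loading: the sediment displaces seawater, and the subsidence is in turn flooded, so s (ρ_m − ρ_w) = t (ρ_sed − ρ_w).
s = 2.99 km × (2.23 − 1.03) / (3.32 − 1.03) = 1.57 km.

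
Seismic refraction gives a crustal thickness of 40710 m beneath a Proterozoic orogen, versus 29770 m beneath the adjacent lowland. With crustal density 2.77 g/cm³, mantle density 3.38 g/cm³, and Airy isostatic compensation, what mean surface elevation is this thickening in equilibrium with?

Excess crust Δ = 40710 m − 29770 m = 10940 m, split between elevation h and root r with h + r = Δ.
Airy balance ρ_c h = (ρ_m − ρ_c) r gives r = h ρ_c/(ρ_m − ρ_c), so h (1 + ρ_c/(ρ_m − ρ_c)) = Δ, i.e. h = Δ (ρ_m − ρ_c)/ρ_m.
h = 10940 m × 0.61/3.38 = 1970 m.

1970 m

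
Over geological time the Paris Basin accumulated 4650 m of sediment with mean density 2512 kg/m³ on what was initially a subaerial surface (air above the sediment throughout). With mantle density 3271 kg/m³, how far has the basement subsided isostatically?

Subaerial load: s = t ρ_sed / ρ_m = 4650 m × 2512/3271 = 3570 m.

3570 m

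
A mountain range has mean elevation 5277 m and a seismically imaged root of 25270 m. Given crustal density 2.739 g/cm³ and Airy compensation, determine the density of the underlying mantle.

Airy balance: ρ_c h = (ρ_m − ρ_c) r → ρ_m = ρ_c (1 + h/r).
ρ_m = 2.739 × (1 + 5277 m/25270 m) = 3.31 g/cm³.

3.31 g/cm³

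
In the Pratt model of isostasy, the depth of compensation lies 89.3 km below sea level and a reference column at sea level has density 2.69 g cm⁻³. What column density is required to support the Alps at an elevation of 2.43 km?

Pratt balance: ρ_ref D = ρ (D + h).
ρ = ρ_ref D/(D + h) = 2.69 × 89.3 km/(89.3 km + 2.43 km) = 2.62 g cm⁻³.

2.62 g cm⁻³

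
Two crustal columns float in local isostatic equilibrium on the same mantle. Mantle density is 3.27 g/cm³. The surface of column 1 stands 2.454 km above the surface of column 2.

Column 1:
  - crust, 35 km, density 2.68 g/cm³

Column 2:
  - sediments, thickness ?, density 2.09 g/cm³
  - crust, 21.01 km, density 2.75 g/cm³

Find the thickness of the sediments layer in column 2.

1.44 km

Take the compensation level at the base of the deeper column (depth z_c below the surface of column 1) and equate Σ ρ_i t_i down to z_c; mantle fills any gap and the z_c terms cancel.
Column 1: 35×2.68 + (z_c − 35)×3.27
Column 2: 2.454×0 + x×2.09 + 21.01×2.75 + (z_c − 2.454 − 21.01 − x)×3.27
The z_c×3.27 term appears on both sides and cancels. Collect the known terms of each column as K = Σ(ρt)_known − 3.27 × (depth of known layers): K_1 = 93.8 − 3.27×35 = −20.65; K_2 = 57.7775 − 3.27×(2.454 + 21.01) = −18.94978.
Balance: K_1 = K_2 − x×(3.27 − 2.09), so x = (K_2 − K_1)/(3.27 − 2.09) = 1.70022/1.18 = 1.44 km.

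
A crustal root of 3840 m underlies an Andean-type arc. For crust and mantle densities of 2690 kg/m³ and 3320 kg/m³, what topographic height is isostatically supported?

899 m

Isostatic balance requires: ρ_c h = (ρ_m − ρ_c) r.
h = r (ρ_m − ρ_c) / ρ_c = 3840 m × (3320 − 2690) / 2690 = 899 m.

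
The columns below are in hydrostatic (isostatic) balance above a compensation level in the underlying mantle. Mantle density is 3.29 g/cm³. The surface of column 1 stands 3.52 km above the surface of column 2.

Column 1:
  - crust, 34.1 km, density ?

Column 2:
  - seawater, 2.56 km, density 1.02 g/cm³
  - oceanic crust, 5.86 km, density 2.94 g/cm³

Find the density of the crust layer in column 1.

2.72 g/cm³

Take the compensation level at the base of the deeper column (depth z_c below the surface of column 1) and equate Σ ρ_i t_i down to z_c; mantle fills any gap and the z_c terms cancel.
Column 1: 34.1×ρ + (z_c − 34.1)×3.29
Column 2: 3.52×0 + 2.56×1.02 + 5.86×2.94 + (z_c − 3.52 − 8.42)×3.29
The z_c×3.29 term appears on both sides and cancels. Collect the known terms of each column as K = Σ(ρt)_known − 3.29 × (depth of known layers): K_1 = 0 − 3.29×34.1 = −112.189; K_2 = 19.8396 − 3.29×(3.52 + 8.42) = −19.443.
Balance: K_1 + 34.1×ρ = K_2, so ρ = (K_2 − K_1)/34.1 = 92.746/34.1 = 2.72 g/cm³.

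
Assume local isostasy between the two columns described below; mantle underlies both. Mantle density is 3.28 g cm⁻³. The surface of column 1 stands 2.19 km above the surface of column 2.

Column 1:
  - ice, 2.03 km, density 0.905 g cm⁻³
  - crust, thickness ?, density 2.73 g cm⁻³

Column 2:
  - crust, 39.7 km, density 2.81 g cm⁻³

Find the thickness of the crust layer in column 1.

38.2 km

Take the compensation level at the base of the deeper column (depth z_c below the surface of column 1) and equate Σ ρ_i t_i down to z_c; mantle fills any gap and the z_c terms cancel.
Column 1: 2.03×0.905 + x×2.73 + (z_c − 2.03 − x)×3.28
Column 2: 2.19×0 + 39.7×2.81 + (z_c − 2.19 − 39.7)×3.28
The z_c×3.28 term appears on both sides and cancels. Collect the known terms of each column as K = Σ(ρt)_known − 3.28 × (depth of known layers): K_1 = 1.83715 − 3.28×2.03 = −4.82125; K_2 = 111.557 − 3.28×(2.19 + 39.7) = −25.8422.
Balance: K_1 − x×(3.28 − 2.73) = K_2, so x = (K_1 − K_2)/(3.28 − 2.73) = 21.0209/0.55 = 38.2 km.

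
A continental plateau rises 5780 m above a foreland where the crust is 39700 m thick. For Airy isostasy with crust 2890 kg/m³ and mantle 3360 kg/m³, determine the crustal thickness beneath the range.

Root depth r = h ρ_c / (ρ_m − ρ_c) = 5780 m × 2890 / 470 = 35540 m.
Total thickness = T + h + r = 39700 m + 5780 m + 35540 m = 81000 m.

81000 m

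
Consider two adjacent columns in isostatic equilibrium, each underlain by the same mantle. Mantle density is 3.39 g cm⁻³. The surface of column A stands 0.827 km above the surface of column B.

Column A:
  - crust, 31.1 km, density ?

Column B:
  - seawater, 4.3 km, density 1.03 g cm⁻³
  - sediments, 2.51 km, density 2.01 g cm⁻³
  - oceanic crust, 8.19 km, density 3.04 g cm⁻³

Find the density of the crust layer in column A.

Take the compensation level at the base of the deeper column (depth z_c below the surface of column A) and equate Σ ρ_i t_i down to z_c; mantle fills any gap and the z_c terms cancel.
Column A: 31.1×ρ + (z_c − 31.1)×3.39
Column B: 0.827×0 + 4.3×1.03 + 2.51×2.01 + 8.19×3.04 + (z_c − 0.827 − 15)×3.39
The z_c×3.39 term appears on both sides and cancels. Collect the known terms of each column as K = Σ(ρt)_known − 3.39 × (depth of known layers): K_A = 0 − 3.39×31.1 = −105.429; K_B = 34.3717 − 3.39×(0.827 + 15) = −19.28183.
Balance: K_A + 31.1×ρ = K_B, so ρ = (K_B − K_A)/31.1 = 86.1472/31.1 = 2.77 g cm⁻³.

2.77 g cm⁻³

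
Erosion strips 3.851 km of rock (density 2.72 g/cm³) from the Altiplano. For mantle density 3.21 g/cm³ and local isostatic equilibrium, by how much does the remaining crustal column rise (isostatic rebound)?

3.26 km

Unloading: uplift u = e ρ_c/ρ_m = 3.851 km × 2.72/3.21 = 3.26 km.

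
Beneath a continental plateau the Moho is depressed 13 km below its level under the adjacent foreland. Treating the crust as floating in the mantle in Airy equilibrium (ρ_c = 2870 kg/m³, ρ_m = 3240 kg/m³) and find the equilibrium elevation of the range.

1.68 km

Isostatic balance requires: ρ_c h = (ρ_m − ρ_c) r.
h = r (ρ_m − ρ_c) / ρ_c = 13 km × (3240 − 2870) / 2870 = 1.68 km.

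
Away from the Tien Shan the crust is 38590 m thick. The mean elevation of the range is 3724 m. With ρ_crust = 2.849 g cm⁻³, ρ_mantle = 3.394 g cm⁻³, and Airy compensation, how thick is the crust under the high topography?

Root depth r = h ρ_c / (ρ_m − ρ_c) = 3724 m × 2.849 / 0.545 = 19470 m.
Total thickness = T + h + r = 38590 m + 3724 m + 19470 m = 61800 m.

61800 m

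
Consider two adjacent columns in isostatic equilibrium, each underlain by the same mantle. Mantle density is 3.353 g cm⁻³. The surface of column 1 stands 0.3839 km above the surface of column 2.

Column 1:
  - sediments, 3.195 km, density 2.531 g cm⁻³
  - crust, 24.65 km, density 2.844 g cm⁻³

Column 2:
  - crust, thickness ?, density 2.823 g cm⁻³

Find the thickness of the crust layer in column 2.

26.2 km

Take the compensation level at the base of the deeper column (depth z_c below the surface of column 1) and equate Σ ρ_i t_i down to z_c; mantle fills any gap and the z_c terms cancel.
Column 1: 3.195×2.531 + 24.65×2.844 + (z_c − 27.845)×3.353
Column 2: 0.3839×0 + x×2.823 + (z_c − 0.3839 − 0 − x)×3.353
The z_c×3.353 term appears on both sides and cancels. Collect the known terms of each column as K = Σ(ρt)_known − 3.353 × (depth of known layers): K_1 = 78.191145 − 3.353×27.845 = −15.17314; K_2 = 0 − 3.353×(0.3839 + 0) = −1.2872167.
Balance: K_1 = K_2 − x×(3.353 − 2.823), so x = (K_2 − K_1)/(3.353 − 2.823) = 13.8859/0.53 = 26.2 km.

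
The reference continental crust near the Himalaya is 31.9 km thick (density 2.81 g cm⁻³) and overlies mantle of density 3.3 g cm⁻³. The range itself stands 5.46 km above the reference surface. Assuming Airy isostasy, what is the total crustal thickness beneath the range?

68.7 km

Root depth r = h ρ_c / (ρ_m − ρ_c) = 5.46 km × 2.81 / 0.49 = 31.31 km.
Total thickness = T + h + r = 31.9 km + 5.46 km + 31.31 km = 68.7 km.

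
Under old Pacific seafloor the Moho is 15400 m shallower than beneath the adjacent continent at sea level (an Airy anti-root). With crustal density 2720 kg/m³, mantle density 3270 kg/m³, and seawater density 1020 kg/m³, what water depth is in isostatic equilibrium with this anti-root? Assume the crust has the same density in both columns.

Replacing a thickness d of crust by seawater at the top must be balanced by replacing crust with mantle at the base: d (ρ_c − ρ_w) = a (ρ_m − ρ_c).
d = a (ρ_m − ρ_c)/(ρ_c − ρ_w) = 15400 m × 550/1700 = 4980 m.

4980 m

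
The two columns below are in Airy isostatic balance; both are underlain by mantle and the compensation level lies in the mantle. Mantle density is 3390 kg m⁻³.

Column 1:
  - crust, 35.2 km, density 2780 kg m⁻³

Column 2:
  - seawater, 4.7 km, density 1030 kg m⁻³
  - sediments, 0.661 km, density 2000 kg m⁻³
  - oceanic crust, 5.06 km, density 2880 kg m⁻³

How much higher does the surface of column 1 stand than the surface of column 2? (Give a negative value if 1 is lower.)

For any compensation level in the mantle, the mantle terms cancel and isostasy reduces to e = (Σt_1 − Σt_2) − (Σ(ρt)_1 − Σ(ρt)_2) / ρ_m.
Σt_1 = 35.2 km; Σt_2 = 10.421 km; Σ(ρt)_1 = 97856; Σ(ρt)_2 = 20735.8 (in km·kg m⁻³).
e = (35.2 − 10.421) − (97856 − 20735.8) / 3390 = 2.03 km.

2.03 km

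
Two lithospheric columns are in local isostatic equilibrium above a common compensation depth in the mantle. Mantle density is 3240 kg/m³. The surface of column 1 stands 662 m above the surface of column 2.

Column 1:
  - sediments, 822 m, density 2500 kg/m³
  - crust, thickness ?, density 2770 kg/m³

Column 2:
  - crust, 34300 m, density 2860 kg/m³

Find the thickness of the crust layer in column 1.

Take the compensation level at the base of the deeper column (depth z_c below the surface of column 1) and equate Σ ρ_i t_i down to z_c; mantle fills any gap and the z_c terms cancel.
Column 1: 822×2500 + x×2770 + (z_c − 822 − x)×3240
Column 2: 662×0 + 34300×2860 + (z_c − 662 − 34300)×3240
The z_c×3240 term appears on both sides and cancels. Collect the known terms of each column as K = Σ(ρt)_known − 3240 × (depth of known layers): K_1 = 2055000 − 3240×822 = −608280; K_2 = 98098000 − 3240×(662 + 34300) = −15178880.
Balance: K_1 − x×(3240 − 2770) = K_2, so x = (K_1 − K_2)/(3240 − 2770) = 14570600/470 = 31000 m.

31000 m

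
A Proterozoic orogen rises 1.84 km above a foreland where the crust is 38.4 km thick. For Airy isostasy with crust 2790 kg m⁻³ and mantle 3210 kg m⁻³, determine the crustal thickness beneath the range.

Root depth r = h ρ_c / (ρ_m − ρ_c) = 1.84 km × 2790 / 420 = 12.22 km.
Total thickness = T + h + r = 38.4 km + 1.84 km + 12.22 km = 52.5 km.

52.5 km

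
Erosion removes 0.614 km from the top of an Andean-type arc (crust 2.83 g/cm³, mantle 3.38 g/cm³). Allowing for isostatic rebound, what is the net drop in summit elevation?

0.0999 km

Rebound u = e ρ_c/ρ_m = 0.614 km × 2.83/3.38 = 0.5141 km.
Net surface drop = e − u = 0.614 km − 0.5141 km = e (ρ_m − ρ_c)/ρ_m = 0.0999 km.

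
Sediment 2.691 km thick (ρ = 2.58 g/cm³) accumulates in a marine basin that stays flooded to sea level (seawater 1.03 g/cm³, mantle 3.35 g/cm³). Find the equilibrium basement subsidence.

1.8 km

Submarine loading: the sediment displaces seawater, and the subsidence is in turn flooded, so s (ρ_m − ρ_w) = t (ρ_sed − ρ_w).
s = 2.691 km × (2.58 − 1.03) / (3.35 − 1.03) = 1.8 km.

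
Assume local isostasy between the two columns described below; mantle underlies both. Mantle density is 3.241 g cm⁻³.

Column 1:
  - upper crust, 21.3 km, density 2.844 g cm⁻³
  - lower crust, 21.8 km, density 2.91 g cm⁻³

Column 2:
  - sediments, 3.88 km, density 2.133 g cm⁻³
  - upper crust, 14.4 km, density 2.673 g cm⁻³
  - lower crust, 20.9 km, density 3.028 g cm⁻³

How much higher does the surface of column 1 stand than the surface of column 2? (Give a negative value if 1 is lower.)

For any compensation level in the mantle, the mantle terms cancel and isostasy reduces to e = (Σt_1 − Σt_2) − (Σ(ρt)_1 − Σ(ρt)_2) / ρ_m.
Σt_1 = 43.1 km; Σt_2 = 39.18 km; Σ(ρt)_1 = 124.0152; Σ(ρt)_2 = 110.05244 (in km·g cm⁻³).
e = (43.1 − 39.18) − (124.0152 − 110.05244) / 3.241 = −0.388 km.

−0.388 km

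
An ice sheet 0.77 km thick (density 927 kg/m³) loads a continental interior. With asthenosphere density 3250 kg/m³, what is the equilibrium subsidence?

0.22 km

Equating mass per unit area of the two columns: the ice load ρ_ice t is balanced by mantle displaced below, ρ_m s.
s = t ρ_ice / ρ_m = 0.77 km × 927/3250 = 0.22 km.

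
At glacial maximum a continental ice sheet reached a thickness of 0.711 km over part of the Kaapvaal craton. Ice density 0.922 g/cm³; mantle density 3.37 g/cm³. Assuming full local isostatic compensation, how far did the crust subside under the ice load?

In Airy isostatic equilibrium: the ice load ρ_ice t is balanced by mantle displaced below, ρ_m s.
s = t ρ_ice / ρ_m = 0.711 km × 0.922/3.37 = 0.195 km.

0.195 km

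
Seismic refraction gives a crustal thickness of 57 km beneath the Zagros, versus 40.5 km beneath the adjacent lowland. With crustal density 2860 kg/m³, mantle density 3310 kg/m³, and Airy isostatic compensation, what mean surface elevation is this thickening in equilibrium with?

Excess crust Δ = 57 km − 40.5 km = 16.5 km, split between elevation h and root r with h + r = Δ.
Airy balance ρ_c h = (ρ_m − ρ_c) r gives r = h ρ_c/(ρ_m − ρ_c), so h (1 + ρ_c/(ρ_m − ρ_c)) = Δ, i.e. h = Δ (ρ_m − ρ_c)/ρ_m.
h = 16.5 km × 450/3310 = 2.24 km.

2.24 km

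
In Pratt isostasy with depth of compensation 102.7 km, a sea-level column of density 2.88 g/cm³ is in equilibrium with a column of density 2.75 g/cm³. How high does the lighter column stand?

4.85 km

ρ_ref D = ρ (D + h) → h = D (ρ_ref − ρ)/ρ.
h = 102.7 km × (2.88 − 2.75)/2.75 = 4.85 km.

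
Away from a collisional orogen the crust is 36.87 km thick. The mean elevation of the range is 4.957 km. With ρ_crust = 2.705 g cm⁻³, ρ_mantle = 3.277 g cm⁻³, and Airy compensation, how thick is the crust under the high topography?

65.3 km

Root depth r = h ρ_c / (ρ_m − ρ_c) = 4.957 km × 2.705 / 0.572 = 23.44 km.
Total thickness = T + h + r = 36.87 km + 4.957 km + 23.44 km = 65.3 km.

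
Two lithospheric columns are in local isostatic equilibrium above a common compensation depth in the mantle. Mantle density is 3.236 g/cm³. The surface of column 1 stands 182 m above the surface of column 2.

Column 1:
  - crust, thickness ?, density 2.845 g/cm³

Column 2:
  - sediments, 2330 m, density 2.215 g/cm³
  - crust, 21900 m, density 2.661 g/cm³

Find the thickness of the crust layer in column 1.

Take the compensation level at the base of the deeper column (depth z_c below the surface of column 1) and equate Σ ρ_i t_i down to z_c; mantle fills any gap and the z_c terms cancel.
Column 1: x×2.845 + (z_c − 0 − x)×3.236
Column 2: 182×0 + 2330×2.215 + 21900×2.661 + (z_c − 182 − 24230)×3.236
The z_c×3.236 term appears on both sides and cancels. Collect the known terms of each column as K = Σ(ρt)_known − 3.236 × (depth of known layers): K_1 = 0 − 3.236×0 = 0; K_2 = 63436.85 − 3.236×(182 + 24230) = −15560.382.
Balance: K_1 − x×(3.236 − 2.845) = K_2, so x = (K_1 − K_2)/(3.236 − 2.845) = 15560.4/0.391 = 39800 m.

39800 m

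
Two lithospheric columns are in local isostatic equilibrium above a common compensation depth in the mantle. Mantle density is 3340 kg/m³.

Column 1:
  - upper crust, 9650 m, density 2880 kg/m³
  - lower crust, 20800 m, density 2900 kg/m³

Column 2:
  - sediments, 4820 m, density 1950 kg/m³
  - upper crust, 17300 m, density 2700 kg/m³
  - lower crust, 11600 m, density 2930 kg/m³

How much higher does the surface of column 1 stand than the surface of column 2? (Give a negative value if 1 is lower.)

For any compensation level in the mantle, the mantle terms cancel and isostasy reduces to e = (Σt_1 − Σt_2) − (Σ(ρt)_1 − Σ(ρt)_2) / ρ_m.
Σt_1 = 30450 m; Σt_2 = 33720 m; Σ(ρt)_1 = 88112000; Σ(ρt)_2 = 90097000 (in m·kg/m³).
e = (30450 − 33720) − (88112000 − 90097000) / 3340 = −2680 m.

−2680 m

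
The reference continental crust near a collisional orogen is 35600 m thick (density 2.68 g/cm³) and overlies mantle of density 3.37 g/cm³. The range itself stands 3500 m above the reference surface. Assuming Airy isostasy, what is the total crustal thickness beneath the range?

Root depth r = h ρ_c / (ρ_m − ρ_c) = 3500 m × 2.68 / 0.69 = 13590 m.
Total thickness = T + h + r = 35600 m + 3500 m + 13590 m = 52700 m.

52700 m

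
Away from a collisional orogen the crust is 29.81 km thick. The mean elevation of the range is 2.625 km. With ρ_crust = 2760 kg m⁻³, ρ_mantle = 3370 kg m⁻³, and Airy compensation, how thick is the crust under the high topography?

Root depth r = h ρ_c / (ρ_m − ρ_c) = 2.625 km × 2760 / 610 = 11.88 km.
Total thickness = T + h + r = 29.81 km + 2.625 km + 11.88 km = 44.3 km.

44.3 km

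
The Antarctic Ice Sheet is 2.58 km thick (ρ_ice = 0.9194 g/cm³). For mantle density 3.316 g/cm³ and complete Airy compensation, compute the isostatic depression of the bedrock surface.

0.715 km

Equating mass per unit area of the two columns: the ice load ρ_ice t is balanced by mantle displaced below, ρ_m s.
s = t ρ_ice / ρ_m = 2.58 km × 0.9194/3.316 = 0.715 km.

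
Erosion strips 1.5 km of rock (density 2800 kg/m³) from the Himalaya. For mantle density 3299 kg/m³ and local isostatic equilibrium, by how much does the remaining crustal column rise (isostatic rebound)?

Unloading: uplift u = e ρ_c/ρ_m = 1.5 km × 2800/3299 = 1.27 km.

1.27 km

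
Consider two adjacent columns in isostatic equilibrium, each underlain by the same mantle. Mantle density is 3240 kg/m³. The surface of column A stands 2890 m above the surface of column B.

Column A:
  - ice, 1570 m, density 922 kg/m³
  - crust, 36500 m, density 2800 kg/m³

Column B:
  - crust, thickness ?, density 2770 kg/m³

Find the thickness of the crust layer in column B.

Take the compensation level at the base of the deeper column (depth z_c below the surface of column A) and equate Σ ρ_i t_i down to z_c; mantle fills any gap and the z_c terms cancel.
Column A: 1570×922 + 36500×2800 + (z_c − 38070)×3240
Column B: 2890×0 + x×2770 + (z_c − 2890 − 0 − x)×3240
The z_c×3240 term appears on both sides and cancels. Collect the known terms of each column as K = Σ(ρt)_known − 3240 × (depth of known layers): K_A = 103647540 − 3240×38070 = −19699260; K_B = 0 − 3240×(2890 + 0) = −9363600.
Balance: K_A = K_B − x×(3240 − 2770), so x = (K_B − K_A)/(3240 − 2770) = 10335700/470 = 22000 m.

22000 m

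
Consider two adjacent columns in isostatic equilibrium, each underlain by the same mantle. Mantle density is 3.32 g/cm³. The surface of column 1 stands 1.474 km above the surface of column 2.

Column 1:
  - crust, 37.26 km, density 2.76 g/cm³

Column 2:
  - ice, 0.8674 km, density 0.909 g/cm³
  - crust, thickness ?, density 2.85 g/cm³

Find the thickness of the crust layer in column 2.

Take the compensation level at the base of the deeper column (depth z_c below the surface of column 1) and equate Σ ρ_i t_i down to z_c; mantle fills any gap and the z_c terms cancel.
Column 1: 37.26×2.76 + (z_c − 37.26)×3.32
Column 2: 1.474×0 + 0.8674×0.909 + x×2.85 + (z_c − 1.474 − 0.8674 − x)×3.32
The z_c×3.32 term appears on both sides and cancels. Collect the known terms of each column as K = Σ(ρt)_known − 3.32 × (depth of known layers): K_1 = 102.8376 − 3.32×37.26 = −20.8656; K_2 = 0.7884666 − 3.32×(1.474 + 0.8674) = −6.9849814.
Balance: K_1 = K_2 − x×(3.32 − 2.85), so x = (K_2 − K_1)/(3.32 − 2.85) = 13.8806/0.47 = 29.5 km.

29.5 km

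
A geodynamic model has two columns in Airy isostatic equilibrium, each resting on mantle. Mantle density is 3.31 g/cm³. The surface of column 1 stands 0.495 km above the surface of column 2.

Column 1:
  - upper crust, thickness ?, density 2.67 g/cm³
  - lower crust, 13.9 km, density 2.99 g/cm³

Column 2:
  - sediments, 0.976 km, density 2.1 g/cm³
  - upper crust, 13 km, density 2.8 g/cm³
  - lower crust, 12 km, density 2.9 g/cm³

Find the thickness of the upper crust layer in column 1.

15.5 km

Take the compensation level at the base of the deeper column (depth z_c below the surface of column 1) and equate Σ ρ_i t_i down to z_c; mantle fills any gap and the z_c terms cancel.
Column 1: x×2.67 + 13.9×2.99 + (z_c − 13.9 − x)×3.31
Column 2: 0.495×0 + 0.976×2.1 + 13×2.8 + 12×2.9 + (z_c − 0.495 − 25.976)×3.31
The z_c×3.31 term appears on both sides and cancels. Collect the known terms of each column as K = Σ(ρt)_known − 3.31 × (depth of known layers): K_1 = 41.561 − 3.31×13.9 = −4.448; K_2 = 73.2496 − 3.31×(0.495 + 25.976) = −14.36941.
Balance: K_1 − x×(3.31 − 2.67) = K_2, so x = (K_1 − K_2)/(3.31 − 2.67) = 9.92141/0.64 = 15.5 km.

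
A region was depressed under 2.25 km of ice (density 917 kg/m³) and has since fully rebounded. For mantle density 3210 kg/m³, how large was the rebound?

Removing the load lets mantle flow back in; uplift u satisfies ρ_ice t = ρ_m u.
u = t ρ_ice/ρ_m = 2.25 km × 917/3210 = 0.643 km.

0.643 km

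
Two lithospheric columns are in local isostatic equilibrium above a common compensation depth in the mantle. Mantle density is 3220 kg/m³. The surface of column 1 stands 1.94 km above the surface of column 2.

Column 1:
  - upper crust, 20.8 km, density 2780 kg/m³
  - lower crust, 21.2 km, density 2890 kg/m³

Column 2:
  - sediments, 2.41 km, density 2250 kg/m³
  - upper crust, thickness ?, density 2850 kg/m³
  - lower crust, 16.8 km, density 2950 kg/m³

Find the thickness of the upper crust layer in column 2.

Take the compensation level at the base of the deeper column (depth z_c below the surface of column 1) and equate Σ ρ_i t_i down to z_c; mantle fills any gap and the z_c terms cancel.
Column 1: 20.8×2780 + 21.2×2890 + (z_c − 42)×3220
Column 2: 1.94×0 + 2.41×2250 + x×2850 + 16.8×2950 + (z_c − 1.94 − 19.21 − x)×3220
The z_c×3220 term appears on both sides and cancels. Collect the known terms of each column as K = Σ(ρt)_known − 3220 × (depth of known layers): K_1 = 119092 − 3220×42 = −16148; K_2 = 54982.5 − 3220×(1.94 + 19.21) = −13120.5.
Balance: K_1 = K_2 − x×(3220 − 2850), so x = (K_2 − K_1)/(3220 − 2850) = 3027.5/370 = 8.18 km.

8.18 km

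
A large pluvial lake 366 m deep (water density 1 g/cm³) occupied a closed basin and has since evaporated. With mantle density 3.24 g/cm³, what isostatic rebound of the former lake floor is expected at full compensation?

u = d ρ_w/ρ_m = 366 m × 1/3.24 = 113 m.

113 m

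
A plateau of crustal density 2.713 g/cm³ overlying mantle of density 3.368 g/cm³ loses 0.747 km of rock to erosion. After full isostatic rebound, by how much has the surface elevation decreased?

0.145 km

Rebound u = e ρ_c/ρ_m = 0.747 km × 2.713/3.368 = 0.6017 km.
Net surface drop = e − u = 0.747 km − 0.6017 km = e (ρ_m − ρ_c)/ρ_m = 0.145 km.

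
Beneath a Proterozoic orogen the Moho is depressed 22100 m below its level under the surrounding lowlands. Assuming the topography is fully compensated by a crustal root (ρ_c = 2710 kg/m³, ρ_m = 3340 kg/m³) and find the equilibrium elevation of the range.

5140 m

Balancing pressure at the compensation depth: ρ_c h = (ρ_m − ρ_c) r.
h = r (ρ_m − ρ_c) / ρ_c = 22100 m × (3340 − 2710) / 2710 = 5140 m.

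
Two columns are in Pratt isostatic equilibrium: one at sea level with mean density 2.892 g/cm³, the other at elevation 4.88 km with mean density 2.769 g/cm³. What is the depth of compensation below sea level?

ρ_ref D = ρ (D + h) → D (ρ_ref − ρ) = ρ h.
D = ρ h/(ρ_ref − ρ) = 2.769 × 4.88 km/(2.892 − 2.769) = 110 km.

110 km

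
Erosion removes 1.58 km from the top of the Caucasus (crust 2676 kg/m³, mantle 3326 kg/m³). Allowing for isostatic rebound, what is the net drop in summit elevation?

Rebound u = e ρ_c/ρ_m = 1.58 km × 2676/3326 = 1.271 km.
Net surface drop = e − u = 1.58 km − 1.271 km = e (ρ_m − ρ_c)/ρ_m = 0.309 km.

0.309 km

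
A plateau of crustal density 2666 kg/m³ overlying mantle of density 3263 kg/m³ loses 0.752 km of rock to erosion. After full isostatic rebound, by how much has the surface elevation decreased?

Rebound u = e ρ_c/ρ_m = 0.752 km × 2666/3263 = 0.6144 km.
Net surface drop = e − u = 0.752 km − 0.6144 km = e (ρ_m − ρ_c)/ρ_m = 0.138 km.

0.138 km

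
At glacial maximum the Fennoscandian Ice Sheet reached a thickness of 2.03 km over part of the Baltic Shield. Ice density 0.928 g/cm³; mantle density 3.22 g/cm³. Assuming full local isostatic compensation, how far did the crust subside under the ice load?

Balancing pressure at the compensation depth: the ice load ρ_ice t is balanced by mantle displaced below, ρ_m s.
s = t ρ_ice / ρ_m = 2.03 km × 0.928/3.22 = 0.585 km.

0.585 km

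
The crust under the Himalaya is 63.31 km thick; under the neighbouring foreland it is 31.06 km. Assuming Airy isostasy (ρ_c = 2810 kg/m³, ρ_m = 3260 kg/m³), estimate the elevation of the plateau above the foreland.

4.45 km

Excess crust Δ = 63.31 km − 31.06 km = 32.25 km, split between elevation h and root r with h + r = Δ.
Airy balance ρ_c h = (ρ_m − ρ_c) r gives r = h ρ_c/(ρ_m − ρ_c), so h (1 + ρ_c/(ρ_m − ρ_c)) = Δ, i.e. h = Δ (ρ_m − ρ_c)/ρ_m.
h = 32.25 km × 450/3260 = 4.45 km.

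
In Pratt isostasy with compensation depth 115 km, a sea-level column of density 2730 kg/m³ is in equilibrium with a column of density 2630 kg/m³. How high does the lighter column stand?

ρ_ref D = ρ (D + h) → h = D (ρ_ref − ρ)/ρ.
h = 115 km × (2730 − 2630)/2630 = 4.37 km.

4.37 km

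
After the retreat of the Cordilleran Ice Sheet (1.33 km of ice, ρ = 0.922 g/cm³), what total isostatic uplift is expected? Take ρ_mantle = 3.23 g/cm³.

Removing the load lets mantle flow back in; uplift u satisfies ρ_ice t = ρ_m u.
u = t ρ_ice/ρ_m = 1.33 km × 0.922/3.23 = 0.38 km.

0.38 km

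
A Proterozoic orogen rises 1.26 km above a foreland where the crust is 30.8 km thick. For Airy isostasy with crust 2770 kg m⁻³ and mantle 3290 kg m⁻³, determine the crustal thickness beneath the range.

38.8 km

Root depth r = h ρ_c / (ρ_m − ρ_c) = 1.26 km × 2770 / 520 = 6.712 km.
Total thickness = T + h + r = 30.8 km + 1.26 km + 6.712 km = 38.8 km.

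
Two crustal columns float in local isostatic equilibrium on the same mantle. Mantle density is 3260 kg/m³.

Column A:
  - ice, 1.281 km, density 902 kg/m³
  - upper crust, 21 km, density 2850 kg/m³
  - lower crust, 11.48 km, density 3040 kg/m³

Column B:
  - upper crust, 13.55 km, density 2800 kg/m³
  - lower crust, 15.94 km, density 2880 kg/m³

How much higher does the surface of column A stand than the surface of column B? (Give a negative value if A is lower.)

0.572 km

For any compensation level in the mantle, the mantle terms cancel and isostasy reduces to e = (Σt_A − Σt_B) − (Σ(ρt)_A − Σ(ρt)_B) / ρ_m.
Σt_A = 33.761 km; Σt_B = 29.49 km; Σ(ρt)_A = 95904.662; Σ(ρt)_B = 83847.2 (in km·kg/m³).
e = (33.761 − 29.49) − (95904.662 − 83847.2) / 3260 = 0.572 km.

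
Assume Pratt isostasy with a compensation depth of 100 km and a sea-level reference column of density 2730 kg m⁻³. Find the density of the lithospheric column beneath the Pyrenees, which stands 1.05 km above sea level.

Pratt balance: ρ_ref D = ρ (D + h).
ρ = ρ_ref D/(D + h) = 2730 × 100 km/(100 km + 1.05 km) = 2700 kg m⁻³.

2700 kg m⁻³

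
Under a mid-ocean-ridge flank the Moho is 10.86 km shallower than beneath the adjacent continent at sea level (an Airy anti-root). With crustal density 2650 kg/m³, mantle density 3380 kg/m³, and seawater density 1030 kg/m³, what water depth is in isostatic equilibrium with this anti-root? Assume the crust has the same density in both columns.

Replacing a thickness d of crust by seawater at the top must be balanced by replacing crust with mantle at the base: d (ρ_c − ρ_w) = a (ρ_m − ρ_c).
d = a (ρ_m − ρ_c)/(ρ_c − ρ_w) = 10.86 km × 730/1620 = 4.89 km.

4.89 km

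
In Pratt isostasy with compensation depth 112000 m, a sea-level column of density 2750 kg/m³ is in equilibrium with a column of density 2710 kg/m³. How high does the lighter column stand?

1650 m

ρ_ref D = ρ (D + h) → h = D (ρ_ref − ρ)/ρ.
h = 112000 m × (2750 − 2710)/2710 = 1650 m.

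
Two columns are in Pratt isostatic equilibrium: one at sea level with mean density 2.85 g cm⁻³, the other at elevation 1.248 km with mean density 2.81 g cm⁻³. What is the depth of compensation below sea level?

87.7 km

ρ_ref D = ρ (D + h) → D (ρ_ref − ρ) = ρ h.
D = ρ h/(ρ_ref − ρ) = 2.81 × 1.248 km/(2.85 − 2.81) = 87.7 km.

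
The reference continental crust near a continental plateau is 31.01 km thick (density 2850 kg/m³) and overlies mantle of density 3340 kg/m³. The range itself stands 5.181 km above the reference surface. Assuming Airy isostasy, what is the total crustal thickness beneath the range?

Root depth r = h ρ_c / (ρ_m − ρ_c) = 5.181 km × 2850 / 490 = 30.13 km.
Total thickness = T + h + r = 31.01 km + 5.181 km + 30.13 km = 66.3 km.

66.3 km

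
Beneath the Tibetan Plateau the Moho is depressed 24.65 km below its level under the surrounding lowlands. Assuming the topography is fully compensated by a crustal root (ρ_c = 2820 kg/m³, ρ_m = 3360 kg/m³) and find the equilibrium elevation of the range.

By Archimedes' principle applied to the lithosphere: ρ_c h = (ρ_m − ρ_c) r.
h = r (ρ_m − ρ_c) / ρ_c = 24.65 km × (3360 − 2820) / 2820 = 4.72 km.

4.72 km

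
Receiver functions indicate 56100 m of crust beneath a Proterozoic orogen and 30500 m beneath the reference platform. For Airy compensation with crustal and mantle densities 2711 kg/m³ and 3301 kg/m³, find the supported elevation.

4580 m

Excess crust Δ = 56100 m − 30500 m = 25600 m, split between elevation h and root r with h + r = Δ.
Airy balance ρ_c h = (ρ_m − ρ_c) r gives r = h ρ_c/(ρ_m − ρ_c), so h (1 + ρ_c/(ρ_m − ρ_c)) = Δ, i.e. h = Δ (ρ_m − ρ_c)/ρ_m.
h = 25600 m × 590/3301 = 4580 m.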